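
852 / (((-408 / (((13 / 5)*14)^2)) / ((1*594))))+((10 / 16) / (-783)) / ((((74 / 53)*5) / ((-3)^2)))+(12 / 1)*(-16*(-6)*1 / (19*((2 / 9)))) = -683407955293063 / 415894800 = -1643223.13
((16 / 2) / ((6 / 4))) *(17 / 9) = 272 / 27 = 10.07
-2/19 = -0.11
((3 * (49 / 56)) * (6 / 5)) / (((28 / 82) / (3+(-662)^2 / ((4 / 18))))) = 727705269 / 40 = 18192631.72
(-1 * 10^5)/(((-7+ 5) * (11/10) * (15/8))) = 800000/33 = 24242.42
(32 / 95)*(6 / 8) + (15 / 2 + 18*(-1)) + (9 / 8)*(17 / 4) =-16617 / 3040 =-5.47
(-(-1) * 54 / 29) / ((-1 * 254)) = -27 / 3683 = -0.01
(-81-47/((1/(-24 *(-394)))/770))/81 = -114070907/27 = -4224848.41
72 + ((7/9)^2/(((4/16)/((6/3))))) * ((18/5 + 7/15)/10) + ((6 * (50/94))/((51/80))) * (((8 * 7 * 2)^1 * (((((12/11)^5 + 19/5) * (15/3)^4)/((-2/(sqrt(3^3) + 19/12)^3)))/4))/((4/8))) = -6240449033875000 * sqrt(3)/128679749 - 48400965627236614606/781729475175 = -145912718.01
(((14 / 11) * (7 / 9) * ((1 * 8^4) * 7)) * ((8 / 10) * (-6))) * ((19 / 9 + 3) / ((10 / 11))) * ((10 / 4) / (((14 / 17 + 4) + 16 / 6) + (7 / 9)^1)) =-191070208 / 825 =-231600.25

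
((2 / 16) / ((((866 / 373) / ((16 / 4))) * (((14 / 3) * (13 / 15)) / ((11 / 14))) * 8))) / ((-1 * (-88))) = 16785 / 282440704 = 0.00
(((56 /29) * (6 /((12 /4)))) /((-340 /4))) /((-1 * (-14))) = -8 /2465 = -0.00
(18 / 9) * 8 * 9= 144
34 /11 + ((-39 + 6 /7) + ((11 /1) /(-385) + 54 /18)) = -12351 /385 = -32.08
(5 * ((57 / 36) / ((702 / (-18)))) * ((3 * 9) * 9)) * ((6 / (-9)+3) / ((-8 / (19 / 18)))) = 12635 / 832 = 15.19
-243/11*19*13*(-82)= 4921722/11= 447429.27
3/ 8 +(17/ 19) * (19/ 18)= 95/ 72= 1.32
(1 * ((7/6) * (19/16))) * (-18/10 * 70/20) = -2793/320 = -8.73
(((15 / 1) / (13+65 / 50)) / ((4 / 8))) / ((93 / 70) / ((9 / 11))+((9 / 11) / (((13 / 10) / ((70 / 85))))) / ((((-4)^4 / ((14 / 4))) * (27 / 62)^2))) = 462672000 / 366356047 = 1.26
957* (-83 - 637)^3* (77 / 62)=-13752135936000 / 31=-443617288258.06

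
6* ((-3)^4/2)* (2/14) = 243/7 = 34.71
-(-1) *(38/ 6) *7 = 133/ 3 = 44.33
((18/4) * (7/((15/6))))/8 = 1.58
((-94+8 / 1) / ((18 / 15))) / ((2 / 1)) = -215 / 6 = -35.83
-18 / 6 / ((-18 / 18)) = 3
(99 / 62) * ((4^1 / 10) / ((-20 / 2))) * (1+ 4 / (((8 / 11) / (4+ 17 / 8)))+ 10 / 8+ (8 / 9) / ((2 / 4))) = -59741 / 24800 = -2.41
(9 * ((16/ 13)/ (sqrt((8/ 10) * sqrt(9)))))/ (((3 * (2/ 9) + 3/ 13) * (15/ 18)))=432 * sqrt(15)/ 175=9.56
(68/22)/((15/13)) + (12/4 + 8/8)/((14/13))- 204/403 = 2740132/465465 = 5.89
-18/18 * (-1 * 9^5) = 59049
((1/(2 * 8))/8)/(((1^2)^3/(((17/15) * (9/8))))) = 51/5120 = 0.01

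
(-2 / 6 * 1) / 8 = -1 / 24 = -0.04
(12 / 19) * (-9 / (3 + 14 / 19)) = -108 / 71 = -1.52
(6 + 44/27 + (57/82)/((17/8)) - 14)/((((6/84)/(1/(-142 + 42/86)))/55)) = 753106816/22902723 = 32.88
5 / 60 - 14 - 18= -31.92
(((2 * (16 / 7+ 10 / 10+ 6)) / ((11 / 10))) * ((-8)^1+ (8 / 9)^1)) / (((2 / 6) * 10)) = -8320 / 231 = -36.02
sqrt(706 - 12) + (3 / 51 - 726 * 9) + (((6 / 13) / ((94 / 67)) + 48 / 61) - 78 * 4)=-4336929238 / 633607 + sqrt(694)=-6818.48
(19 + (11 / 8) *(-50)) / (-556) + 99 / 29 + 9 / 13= 3517775 / 838448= 4.20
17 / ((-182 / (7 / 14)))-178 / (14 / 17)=-78693 / 364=-216.19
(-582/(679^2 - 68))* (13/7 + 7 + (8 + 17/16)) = -584037/25814488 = -0.02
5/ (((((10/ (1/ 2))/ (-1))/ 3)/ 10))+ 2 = -11/ 2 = -5.50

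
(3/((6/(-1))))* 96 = -48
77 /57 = 1.35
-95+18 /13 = -1217 /13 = -93.62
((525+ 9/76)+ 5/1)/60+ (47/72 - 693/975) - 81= -64220411/889200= -72.22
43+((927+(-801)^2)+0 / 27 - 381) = 642190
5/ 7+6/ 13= 107/ 91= 1.18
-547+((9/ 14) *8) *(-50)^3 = -643404.14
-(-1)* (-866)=-866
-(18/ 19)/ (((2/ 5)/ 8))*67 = -1269.47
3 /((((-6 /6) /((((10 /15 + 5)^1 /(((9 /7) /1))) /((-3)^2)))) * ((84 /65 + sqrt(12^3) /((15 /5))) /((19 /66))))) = 1028755 /358246152 - 9552725 * sqrt(3) /537369228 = -0.03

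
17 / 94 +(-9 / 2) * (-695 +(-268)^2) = -15043775 / 47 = -320080.32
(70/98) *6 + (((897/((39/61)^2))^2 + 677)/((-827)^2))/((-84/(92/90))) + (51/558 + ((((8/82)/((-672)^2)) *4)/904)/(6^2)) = 8686096133258585295313/2024063009349048944640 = 4.29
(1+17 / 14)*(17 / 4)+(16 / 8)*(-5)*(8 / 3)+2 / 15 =-14383 / 840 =-17.12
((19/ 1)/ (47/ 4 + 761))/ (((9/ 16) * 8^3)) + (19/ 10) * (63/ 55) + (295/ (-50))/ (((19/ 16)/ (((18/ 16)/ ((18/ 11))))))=-131013407/ 105712200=-1.24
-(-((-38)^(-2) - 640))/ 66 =-308053/ 31768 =-9.70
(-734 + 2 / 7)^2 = 26378496 / 49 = 538336.65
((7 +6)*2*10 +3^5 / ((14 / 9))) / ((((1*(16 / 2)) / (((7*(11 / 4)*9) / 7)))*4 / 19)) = 10960587 / 1792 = 6116.40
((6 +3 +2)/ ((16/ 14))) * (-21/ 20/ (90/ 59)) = -31801/ 4800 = -6.63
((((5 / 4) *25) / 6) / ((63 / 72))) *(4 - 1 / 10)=325 / 14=23.21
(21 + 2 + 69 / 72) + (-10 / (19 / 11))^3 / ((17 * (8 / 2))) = 59060725 / 2798472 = 21.10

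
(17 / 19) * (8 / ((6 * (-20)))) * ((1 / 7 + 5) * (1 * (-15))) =612 / 133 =4.60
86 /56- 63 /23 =-775 /644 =-1.20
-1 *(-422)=422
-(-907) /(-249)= -907 /249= -3.64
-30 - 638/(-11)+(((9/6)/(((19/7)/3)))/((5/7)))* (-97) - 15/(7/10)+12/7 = -288419/1330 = -216.86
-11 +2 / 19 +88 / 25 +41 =15972 / 475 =33.63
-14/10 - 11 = -62/5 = -12.40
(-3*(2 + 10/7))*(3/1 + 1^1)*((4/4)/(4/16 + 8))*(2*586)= -450048/77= -5844.78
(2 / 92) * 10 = 5 / 23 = 0.22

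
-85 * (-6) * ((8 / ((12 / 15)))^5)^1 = 51000000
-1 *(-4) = 4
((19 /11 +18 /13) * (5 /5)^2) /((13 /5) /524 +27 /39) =1165900 /261239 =4.46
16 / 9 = 1.78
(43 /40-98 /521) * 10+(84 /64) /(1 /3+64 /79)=22628589 /2259056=10.02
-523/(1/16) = -8368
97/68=1.43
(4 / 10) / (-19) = -2 / 95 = -0.02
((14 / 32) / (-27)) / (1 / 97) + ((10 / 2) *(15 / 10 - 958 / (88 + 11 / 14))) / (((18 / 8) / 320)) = -3548235997 / 536976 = -6607.81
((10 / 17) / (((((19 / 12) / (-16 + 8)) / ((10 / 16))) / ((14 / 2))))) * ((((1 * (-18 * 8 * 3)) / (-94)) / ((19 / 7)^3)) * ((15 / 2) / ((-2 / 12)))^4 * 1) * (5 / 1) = -6379949205000000 / 104126479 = -61271150.88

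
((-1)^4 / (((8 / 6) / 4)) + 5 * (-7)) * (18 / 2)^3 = -23328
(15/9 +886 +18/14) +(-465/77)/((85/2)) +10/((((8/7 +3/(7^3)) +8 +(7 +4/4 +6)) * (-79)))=888.80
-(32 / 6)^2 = -256 / 9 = -28.44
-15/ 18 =-5/ 6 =-0.83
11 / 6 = 1.83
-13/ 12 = -1.08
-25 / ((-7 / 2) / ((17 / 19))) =6.39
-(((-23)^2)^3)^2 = -21914624432020321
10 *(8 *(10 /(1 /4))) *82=262400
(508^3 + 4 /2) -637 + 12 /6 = 131095879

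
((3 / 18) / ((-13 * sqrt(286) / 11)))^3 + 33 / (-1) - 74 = -107 - 11 * sqrt(286) / 320797152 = -107.00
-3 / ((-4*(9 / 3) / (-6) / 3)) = -9 / 2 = -4.50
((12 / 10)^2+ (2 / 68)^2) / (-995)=-41641 / 28755500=-0.00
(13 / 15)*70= 182 / 3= 60.67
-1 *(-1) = 1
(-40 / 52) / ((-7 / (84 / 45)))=8 / 39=0.21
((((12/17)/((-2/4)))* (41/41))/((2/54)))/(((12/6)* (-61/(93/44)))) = 7533/11407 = 0.66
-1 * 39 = -39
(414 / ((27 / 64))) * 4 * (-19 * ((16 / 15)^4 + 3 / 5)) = -141297.19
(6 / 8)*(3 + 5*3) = 27 / 2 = 13.50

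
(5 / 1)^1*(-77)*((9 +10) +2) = -8085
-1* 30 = -30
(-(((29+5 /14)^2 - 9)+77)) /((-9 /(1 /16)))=182249 /28224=6.46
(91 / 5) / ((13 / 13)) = 91 / 5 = 18.20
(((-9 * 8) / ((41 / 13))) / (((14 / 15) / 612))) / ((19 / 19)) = -4296240 / 287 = -14969.48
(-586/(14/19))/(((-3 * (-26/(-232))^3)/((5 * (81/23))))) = 1173083584320/353717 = 3316446.72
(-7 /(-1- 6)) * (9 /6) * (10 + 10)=30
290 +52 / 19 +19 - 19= 5562 / 19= 292.74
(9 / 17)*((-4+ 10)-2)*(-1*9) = -324 / 17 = -19.06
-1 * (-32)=32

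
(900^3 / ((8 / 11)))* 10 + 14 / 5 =50118750014 / 5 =10023750002.80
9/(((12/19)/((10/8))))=285/16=17.81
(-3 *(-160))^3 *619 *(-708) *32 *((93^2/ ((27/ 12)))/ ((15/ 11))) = -4372022640299212800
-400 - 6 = -406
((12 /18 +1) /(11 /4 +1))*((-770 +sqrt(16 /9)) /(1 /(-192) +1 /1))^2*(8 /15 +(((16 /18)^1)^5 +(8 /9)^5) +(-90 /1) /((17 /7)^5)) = 21104836924476340436992 /137637381697228485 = 153336.52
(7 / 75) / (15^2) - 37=-624368 / 16875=-37.00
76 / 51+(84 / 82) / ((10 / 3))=18793 / 10455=1.80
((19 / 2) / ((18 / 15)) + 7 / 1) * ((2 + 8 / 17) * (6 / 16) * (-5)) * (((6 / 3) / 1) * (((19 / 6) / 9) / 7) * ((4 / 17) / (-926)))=17005 / 9634104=0.00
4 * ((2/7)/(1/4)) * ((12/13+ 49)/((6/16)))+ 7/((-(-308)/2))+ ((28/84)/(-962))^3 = 1126507678287655/1850886149112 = 608.63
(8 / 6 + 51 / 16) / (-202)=-217 / 9696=-0.02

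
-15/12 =-5/4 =-1.25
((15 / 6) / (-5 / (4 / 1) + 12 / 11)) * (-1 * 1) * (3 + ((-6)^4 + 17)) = 20680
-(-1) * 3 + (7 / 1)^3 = 346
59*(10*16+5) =9735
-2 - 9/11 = -2.82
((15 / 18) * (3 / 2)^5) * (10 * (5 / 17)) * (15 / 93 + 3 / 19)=475875 / 80104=5.94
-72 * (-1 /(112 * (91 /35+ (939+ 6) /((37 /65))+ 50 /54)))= 44955 /116339818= 0.00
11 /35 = 0.31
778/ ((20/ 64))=12448/ 5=2489.60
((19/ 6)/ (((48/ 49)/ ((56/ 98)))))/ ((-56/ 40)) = -95/ 72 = -1.32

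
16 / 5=3.20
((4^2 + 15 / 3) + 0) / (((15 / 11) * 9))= 77 / 45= 1.71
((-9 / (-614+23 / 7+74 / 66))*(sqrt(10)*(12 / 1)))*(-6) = -18711*sqrt(10) / 17602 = -3.36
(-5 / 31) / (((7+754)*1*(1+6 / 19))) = -0.00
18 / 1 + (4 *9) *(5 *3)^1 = 558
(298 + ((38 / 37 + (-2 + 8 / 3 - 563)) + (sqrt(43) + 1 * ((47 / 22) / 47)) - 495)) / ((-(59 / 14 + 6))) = 12961711 / 174603 - 14 * sqrt(43) / 143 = 73.59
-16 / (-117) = 16 / 117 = 0.14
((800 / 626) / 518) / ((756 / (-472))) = -23600 / 15321663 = -0.00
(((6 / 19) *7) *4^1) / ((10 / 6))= 504 / 95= 5.31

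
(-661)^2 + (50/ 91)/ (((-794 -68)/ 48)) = 17136477341/ 39221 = 436920.97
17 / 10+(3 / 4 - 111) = -2171 / 20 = -108.55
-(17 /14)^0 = -1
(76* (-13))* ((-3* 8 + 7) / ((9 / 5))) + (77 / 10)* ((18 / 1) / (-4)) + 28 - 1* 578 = 1574363 / 180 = 8746.46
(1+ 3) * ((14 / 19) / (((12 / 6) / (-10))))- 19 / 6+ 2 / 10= -10091 / 570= -17.70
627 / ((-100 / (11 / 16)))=-6897 / 1600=-4.31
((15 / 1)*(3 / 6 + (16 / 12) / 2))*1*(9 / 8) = 315 / 16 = 19.69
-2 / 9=-0.22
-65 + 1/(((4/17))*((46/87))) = -10481/184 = -56.96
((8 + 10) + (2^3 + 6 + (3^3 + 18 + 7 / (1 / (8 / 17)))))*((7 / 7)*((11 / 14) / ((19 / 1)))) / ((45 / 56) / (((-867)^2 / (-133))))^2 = 164255118.91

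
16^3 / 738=2048 / 369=5.55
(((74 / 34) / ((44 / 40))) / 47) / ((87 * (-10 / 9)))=-111 / 254881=-0.00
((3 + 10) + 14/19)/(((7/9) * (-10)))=-2349/1330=-1.77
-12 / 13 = -0.92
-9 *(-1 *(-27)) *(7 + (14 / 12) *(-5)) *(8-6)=-567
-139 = -139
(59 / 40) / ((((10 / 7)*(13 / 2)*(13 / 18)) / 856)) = 795438 / 4225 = 188.27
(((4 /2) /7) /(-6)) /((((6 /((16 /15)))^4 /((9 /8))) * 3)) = -512 /28704375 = -0.00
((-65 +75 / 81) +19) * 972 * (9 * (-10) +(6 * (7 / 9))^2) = 2988952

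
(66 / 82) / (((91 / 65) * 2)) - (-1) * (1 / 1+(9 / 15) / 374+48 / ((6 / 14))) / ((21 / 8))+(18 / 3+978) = 1654082369 / 1610070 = 1027.34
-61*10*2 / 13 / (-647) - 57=-478207 / 8411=-56.85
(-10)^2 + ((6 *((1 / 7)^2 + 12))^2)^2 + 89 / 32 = 4991347523385241 / 184473632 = 27057241.02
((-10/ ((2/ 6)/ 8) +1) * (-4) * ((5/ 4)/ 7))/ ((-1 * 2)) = -1195/ 14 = -85.36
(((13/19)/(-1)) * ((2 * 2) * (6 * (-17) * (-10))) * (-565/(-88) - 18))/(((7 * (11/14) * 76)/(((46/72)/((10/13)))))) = 67334501/1048344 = 64.23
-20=-20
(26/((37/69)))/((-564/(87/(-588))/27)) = 0.34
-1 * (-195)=195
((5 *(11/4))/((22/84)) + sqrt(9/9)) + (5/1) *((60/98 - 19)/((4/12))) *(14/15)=-2855/14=-203.93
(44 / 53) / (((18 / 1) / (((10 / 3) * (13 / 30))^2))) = 0.10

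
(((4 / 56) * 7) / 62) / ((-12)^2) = 1 / 17856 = 0.00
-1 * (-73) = 73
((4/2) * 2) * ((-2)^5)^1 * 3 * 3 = -1152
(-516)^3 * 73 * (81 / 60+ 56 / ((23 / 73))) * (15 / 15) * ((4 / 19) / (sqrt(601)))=-826226317770048 * sqrt(601) / 1313185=-15424473443.34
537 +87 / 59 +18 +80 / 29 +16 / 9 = 8639008 / 15399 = 561.01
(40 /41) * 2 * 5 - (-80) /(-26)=3560 /533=6.68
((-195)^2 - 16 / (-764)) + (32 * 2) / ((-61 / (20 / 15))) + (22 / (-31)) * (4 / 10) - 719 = 202104272438 / 5417715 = 37304.34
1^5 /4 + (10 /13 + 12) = 677 /52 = 13.02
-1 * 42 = -42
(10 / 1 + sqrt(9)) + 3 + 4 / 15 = 244 / 15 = 16.27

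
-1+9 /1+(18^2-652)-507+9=-818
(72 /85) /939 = 24 /26605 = 0.00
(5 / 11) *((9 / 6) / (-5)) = -3 / 22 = -0.14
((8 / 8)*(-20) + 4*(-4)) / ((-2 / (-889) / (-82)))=1312164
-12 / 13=-0.92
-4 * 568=-2272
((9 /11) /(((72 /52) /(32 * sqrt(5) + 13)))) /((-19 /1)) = -208 * sqrt(5) /209-169 /418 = -2.63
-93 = -93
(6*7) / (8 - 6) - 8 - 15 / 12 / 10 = 103 / 8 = 12.88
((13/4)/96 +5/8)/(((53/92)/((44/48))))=64009/61056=1.05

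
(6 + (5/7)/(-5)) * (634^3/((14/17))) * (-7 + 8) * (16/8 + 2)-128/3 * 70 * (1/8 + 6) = 1065738625808/147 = 7249922624.54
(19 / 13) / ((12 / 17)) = 323 / 156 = 2.07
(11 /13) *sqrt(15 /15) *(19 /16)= 209 /208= 1.00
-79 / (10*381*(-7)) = 79 / 26670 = 0.00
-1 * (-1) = 1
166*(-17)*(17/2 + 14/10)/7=-139689/35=-3991.11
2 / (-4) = -1 / 2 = -0.50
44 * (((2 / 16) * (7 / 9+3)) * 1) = 187 / 9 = 20.78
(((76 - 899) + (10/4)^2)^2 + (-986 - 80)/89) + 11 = 949921329/1424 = 667079.58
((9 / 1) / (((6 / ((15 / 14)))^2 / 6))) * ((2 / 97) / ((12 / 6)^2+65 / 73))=0.01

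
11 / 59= 0.19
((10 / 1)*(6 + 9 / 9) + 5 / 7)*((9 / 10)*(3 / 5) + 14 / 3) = 25773 / 70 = 368.19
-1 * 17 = -17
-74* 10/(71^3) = -740/357911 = -0.00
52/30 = 1.73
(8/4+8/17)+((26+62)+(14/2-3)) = 1606/17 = 94.47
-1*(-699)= 699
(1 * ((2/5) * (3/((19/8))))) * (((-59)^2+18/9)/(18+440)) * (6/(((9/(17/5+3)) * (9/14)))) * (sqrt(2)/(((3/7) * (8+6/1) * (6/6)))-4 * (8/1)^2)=-710148096/108775+462336 * sqrt(2)/108775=-6522.59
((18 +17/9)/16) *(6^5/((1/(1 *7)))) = 67662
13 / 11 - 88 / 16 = -95 / 22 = -4.32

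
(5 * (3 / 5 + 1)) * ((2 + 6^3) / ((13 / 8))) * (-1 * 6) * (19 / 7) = -1590528 / 91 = -17478.33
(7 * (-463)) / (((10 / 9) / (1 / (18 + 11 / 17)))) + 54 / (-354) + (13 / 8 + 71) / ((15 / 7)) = -275355343 / 2244360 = -122.69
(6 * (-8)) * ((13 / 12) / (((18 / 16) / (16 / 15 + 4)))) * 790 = -4995328 / 27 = -185012.15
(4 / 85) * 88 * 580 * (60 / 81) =816640 / 459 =1779.17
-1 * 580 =-580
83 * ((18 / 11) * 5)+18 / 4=15039 / 22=683.59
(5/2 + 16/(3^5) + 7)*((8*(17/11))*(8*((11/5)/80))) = 158066/6075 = 26.02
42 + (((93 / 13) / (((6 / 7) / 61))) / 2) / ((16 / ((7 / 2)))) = 162547 / 1664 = 97.68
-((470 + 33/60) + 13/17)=-471.31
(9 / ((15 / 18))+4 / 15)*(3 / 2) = 83 / 5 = 16.60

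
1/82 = 0.01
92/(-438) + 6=1268/219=5.79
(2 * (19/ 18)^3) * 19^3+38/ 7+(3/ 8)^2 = 5270957527/ 326592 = 16139.27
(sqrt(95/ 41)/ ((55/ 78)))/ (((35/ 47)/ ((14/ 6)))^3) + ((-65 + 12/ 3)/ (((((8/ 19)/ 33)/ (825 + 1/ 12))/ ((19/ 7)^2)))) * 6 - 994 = -136705539763/ 784 + 2699398 * sqrt(3895)/ 2536875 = -174369244.51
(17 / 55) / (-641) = -17 / 35255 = -0.00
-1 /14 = -0.07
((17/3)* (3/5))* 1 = 17/5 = 3.40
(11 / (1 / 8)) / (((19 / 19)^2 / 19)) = 1672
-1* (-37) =37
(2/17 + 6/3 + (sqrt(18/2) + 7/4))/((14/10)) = 2335/476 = 4.91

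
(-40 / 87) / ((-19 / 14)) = 560 / 1653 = 0.34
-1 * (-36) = 36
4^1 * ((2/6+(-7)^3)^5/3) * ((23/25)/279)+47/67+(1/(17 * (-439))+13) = -52813098104684769663551/2542494280275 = -20772160045.52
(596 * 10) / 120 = 149 / 3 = 49.67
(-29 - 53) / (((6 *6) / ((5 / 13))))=-205 / 234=-0.88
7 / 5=1.40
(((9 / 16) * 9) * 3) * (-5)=-1215 / 16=-75.94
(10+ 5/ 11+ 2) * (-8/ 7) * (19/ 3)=-20824/ 231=-90.15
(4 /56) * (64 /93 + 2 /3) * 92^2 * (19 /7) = 482448 /217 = 2223.26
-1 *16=-16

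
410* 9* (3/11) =11070/11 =1006.36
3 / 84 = 0.04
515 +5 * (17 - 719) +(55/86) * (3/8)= -2060395/688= -2994.76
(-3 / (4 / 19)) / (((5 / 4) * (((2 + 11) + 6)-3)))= -57 / 80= -0.71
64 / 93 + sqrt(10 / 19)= 64 / 93 + sqrt(190) / 19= 1.41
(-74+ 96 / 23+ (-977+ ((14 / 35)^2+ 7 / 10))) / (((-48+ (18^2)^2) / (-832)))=15637193 / 1885425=8.29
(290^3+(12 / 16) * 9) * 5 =487780135 / 4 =121945033.75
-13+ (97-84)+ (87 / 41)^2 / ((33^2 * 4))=841 / 813604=0.00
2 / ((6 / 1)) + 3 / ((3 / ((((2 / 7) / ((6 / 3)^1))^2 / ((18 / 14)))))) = 22 / 63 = 0.35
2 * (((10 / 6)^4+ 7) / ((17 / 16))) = 38144 / 1377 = 27.70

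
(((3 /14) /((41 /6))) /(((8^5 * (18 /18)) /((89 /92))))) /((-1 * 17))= -801 /14708506624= -0.00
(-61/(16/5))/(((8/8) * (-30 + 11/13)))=3965/6064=0.65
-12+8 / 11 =-124 / 11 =-11.27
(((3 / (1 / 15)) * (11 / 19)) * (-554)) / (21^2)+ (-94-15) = -131949 / 931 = -141.73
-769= -769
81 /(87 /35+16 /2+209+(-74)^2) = 2835 /199342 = 0.01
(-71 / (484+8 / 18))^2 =408321 / 19009600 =0.02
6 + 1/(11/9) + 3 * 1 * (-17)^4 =2756268/11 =250569.82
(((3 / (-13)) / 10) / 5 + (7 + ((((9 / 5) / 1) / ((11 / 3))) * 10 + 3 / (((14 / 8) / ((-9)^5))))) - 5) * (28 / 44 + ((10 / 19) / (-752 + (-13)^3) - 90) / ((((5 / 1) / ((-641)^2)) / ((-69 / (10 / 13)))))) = -98640177355274991495019 / 1468946050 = -67150306408649.24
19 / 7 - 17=-100 / 7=-14.29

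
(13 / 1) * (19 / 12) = 247 / 12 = 20.58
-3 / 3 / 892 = -0.00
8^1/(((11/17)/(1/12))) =34/33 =1.03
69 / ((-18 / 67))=-1541 / 6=-256.83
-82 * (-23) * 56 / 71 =105616 / 71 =1487.55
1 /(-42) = -0.02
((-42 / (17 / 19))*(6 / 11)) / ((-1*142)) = 2394 / 13277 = 0.18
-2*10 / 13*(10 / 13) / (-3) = 200 / 507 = 0.39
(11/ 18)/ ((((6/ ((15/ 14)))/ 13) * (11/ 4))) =65/ 126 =0.52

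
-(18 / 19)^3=-0.85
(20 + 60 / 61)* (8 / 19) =10240 / 1159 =8.84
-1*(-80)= 80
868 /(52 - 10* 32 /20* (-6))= 217 /37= 5.86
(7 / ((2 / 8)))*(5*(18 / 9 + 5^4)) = 87780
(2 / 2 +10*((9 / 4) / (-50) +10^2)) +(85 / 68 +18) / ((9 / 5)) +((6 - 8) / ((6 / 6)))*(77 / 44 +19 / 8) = 180539 / 180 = 1002.99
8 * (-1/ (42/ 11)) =-44/ 21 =-2.10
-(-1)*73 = 73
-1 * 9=-9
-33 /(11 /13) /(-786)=13 /262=0.05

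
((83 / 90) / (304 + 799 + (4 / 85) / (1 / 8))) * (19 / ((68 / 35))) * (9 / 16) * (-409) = -22574755 / 12004736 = -1.88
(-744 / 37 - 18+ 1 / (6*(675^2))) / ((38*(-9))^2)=-0.00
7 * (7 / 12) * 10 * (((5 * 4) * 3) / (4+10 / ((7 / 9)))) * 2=17150 / 59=290.68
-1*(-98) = 98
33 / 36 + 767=9215 / 12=767.92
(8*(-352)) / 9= -2816 / 9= -312.89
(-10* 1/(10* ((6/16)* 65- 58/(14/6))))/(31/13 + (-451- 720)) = -91/51273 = -0.00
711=711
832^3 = 575930368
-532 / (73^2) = -532 / 5329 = -0.10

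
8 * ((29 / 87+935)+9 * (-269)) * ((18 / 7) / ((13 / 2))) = -427872 / 91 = -4701.89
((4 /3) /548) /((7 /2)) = 2 /2877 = 0.00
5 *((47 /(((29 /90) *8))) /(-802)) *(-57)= 602775 /93032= 6.48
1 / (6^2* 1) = 1 / 36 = 0.03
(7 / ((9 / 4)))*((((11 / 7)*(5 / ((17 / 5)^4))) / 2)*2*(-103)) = -14162500 / 751689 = -18.84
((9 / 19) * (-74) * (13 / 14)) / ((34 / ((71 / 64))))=-307359 / 289408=-1.06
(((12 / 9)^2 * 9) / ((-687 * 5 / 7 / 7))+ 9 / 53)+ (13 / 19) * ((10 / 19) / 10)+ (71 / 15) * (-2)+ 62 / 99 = -19221872818 / 2168821215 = -8.86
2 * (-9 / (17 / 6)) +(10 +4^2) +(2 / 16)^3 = 19.65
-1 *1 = -1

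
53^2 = 2809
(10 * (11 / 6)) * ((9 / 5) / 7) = 33 / 7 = 4.71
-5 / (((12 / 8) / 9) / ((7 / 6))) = -35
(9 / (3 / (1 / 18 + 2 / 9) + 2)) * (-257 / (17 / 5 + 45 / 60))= -43.54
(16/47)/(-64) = -1/188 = -0.01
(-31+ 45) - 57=-43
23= 23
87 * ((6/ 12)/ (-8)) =-87/ 16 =-5.44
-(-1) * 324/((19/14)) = 4536/19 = 238.74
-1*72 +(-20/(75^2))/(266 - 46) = -4455001/61875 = -72.00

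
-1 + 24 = 23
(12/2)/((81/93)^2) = 1922/243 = 7.91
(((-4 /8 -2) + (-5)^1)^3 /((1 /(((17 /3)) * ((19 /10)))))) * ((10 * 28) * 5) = -12718125 /2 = -6359062.50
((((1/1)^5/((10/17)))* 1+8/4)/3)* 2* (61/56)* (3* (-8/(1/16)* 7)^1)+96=-35632/5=-7126.40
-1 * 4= -4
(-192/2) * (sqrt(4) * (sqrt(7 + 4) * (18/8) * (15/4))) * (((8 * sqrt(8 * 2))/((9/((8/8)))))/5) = -1152 * sqrt(11) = -3820.75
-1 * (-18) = 18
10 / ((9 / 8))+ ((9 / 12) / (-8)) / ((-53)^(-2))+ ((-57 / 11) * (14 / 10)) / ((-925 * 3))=-3728234321 / 14652000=-254.45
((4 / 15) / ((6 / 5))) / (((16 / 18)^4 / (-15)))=-5.34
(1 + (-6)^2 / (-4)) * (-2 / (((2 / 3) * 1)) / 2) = 12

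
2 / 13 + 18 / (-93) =-16 / 403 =-0.04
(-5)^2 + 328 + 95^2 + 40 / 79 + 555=9933.51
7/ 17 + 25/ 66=0.79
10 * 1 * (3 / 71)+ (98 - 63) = 2515 / 71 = 35.42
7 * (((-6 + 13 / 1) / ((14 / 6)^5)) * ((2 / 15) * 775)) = 25110 / 343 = 73.21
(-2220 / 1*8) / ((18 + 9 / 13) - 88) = 230880 / 901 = 256.25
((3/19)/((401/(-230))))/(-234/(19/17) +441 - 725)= 0.00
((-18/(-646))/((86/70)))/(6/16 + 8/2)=72/13889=0.01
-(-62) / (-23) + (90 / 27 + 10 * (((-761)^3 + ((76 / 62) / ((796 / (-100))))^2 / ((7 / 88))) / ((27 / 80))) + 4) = -2160226917875326131040 / 165431870667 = -13058106090.23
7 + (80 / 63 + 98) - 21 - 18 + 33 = 100.27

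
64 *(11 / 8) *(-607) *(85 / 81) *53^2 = -12753871240 / 81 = -157455200.49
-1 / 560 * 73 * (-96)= 438 / 35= 12.51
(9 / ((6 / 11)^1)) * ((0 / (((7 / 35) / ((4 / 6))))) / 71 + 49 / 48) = 539 / 32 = 16.84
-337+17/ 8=-2679/ 8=-334.88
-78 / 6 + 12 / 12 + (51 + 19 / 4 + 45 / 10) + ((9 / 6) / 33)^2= 11677 / 242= 48.25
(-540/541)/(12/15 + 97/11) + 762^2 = 166173896016/286189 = 580643.90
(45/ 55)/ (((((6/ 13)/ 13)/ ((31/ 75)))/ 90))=47151/ 55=857.29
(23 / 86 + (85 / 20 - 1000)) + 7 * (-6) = -178447 / 172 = -1037.48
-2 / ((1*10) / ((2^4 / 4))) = -4 / 5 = -0.80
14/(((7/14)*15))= 1.87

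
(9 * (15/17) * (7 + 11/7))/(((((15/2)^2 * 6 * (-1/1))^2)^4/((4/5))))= 4096/12662577628143310546875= 0.00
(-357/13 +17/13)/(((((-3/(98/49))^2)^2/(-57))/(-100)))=-10336000/351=-29447.29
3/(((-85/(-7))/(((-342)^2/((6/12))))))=4912488/85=57793.98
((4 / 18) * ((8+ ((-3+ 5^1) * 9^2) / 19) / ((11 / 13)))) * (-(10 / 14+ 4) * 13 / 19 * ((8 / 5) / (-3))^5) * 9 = 3477733376 / 639646875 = 5.44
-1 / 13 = -0.08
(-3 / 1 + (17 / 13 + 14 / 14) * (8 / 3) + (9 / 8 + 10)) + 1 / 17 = 25349 / 1768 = 14.34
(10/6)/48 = 5/144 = 0.03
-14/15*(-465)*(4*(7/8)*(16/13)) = 24304/13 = 1869.54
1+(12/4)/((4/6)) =11/2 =5.50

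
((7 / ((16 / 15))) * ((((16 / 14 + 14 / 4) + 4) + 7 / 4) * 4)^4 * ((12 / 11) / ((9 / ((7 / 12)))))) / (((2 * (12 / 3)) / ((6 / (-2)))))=-35854358805 / 68992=-519688.64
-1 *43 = -43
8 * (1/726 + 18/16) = 3271/363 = 9.01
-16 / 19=-0.84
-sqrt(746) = -27.31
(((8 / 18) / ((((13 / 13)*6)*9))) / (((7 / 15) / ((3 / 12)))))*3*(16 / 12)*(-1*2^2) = -40 / 567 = -0.07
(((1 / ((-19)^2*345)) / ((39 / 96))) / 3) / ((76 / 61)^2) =7442 / 1753469055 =0.00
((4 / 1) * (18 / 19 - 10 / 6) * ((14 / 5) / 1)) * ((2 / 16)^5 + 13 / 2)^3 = -2773178909023158559 / 1253443255664640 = -2212.45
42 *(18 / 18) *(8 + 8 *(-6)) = -1680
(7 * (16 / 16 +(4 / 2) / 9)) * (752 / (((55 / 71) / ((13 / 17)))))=6351.21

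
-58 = -58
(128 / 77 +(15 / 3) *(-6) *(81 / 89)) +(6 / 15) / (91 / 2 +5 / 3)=-248558734 / 9696995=-25.63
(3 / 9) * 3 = 1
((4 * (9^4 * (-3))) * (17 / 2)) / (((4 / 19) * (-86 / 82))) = 260661969 / 86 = 3030953.13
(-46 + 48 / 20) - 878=-4608 / 5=-921.60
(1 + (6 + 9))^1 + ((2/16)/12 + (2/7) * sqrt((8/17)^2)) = 184439/11424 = 16.14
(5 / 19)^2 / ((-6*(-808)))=25 / 1750128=0.00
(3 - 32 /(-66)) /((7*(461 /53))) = 6095 /106491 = 0.06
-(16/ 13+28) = -380/ 13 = -29.23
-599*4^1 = -2396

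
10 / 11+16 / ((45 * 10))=2338 / 2475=0.94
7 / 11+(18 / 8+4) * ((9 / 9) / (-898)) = 24869 / 39512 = 0.63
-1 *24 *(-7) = 168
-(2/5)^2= -4/25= -0.16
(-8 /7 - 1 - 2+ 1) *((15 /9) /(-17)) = 0.31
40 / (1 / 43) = 1720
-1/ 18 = -0.06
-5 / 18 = -0.28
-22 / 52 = -11 / 26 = -0.42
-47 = -47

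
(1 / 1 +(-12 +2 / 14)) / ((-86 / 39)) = 1482 / 301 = 4.92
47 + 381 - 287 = 141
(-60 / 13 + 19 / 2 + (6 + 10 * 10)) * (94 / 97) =135501 / 1261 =107.46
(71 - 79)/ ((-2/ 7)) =28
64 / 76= 16 / 19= 0.84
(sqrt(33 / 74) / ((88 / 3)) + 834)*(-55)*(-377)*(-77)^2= 33528495*sqrt(2442) / 592 + 102530137710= 102532936466.93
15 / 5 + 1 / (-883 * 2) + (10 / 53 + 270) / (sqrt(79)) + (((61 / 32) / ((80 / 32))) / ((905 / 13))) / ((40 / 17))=7681959723 / 2557168000 + 14320 * sqrt(79) / 4187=33.40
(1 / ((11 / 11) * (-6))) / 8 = -1 / 48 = -0.02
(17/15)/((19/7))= 119/285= 0.42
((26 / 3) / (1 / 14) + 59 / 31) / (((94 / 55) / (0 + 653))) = 411621815 / 8742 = 47085.54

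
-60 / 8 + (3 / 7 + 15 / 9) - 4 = -395 / 42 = -9.40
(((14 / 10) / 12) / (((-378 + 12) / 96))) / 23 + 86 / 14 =904739 / 147315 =6.14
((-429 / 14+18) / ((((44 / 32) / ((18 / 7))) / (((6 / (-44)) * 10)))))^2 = 36542145600 / 35153041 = 1039.52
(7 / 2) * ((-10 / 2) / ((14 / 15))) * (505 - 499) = -225 / 2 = -112.50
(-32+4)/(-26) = 14/13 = 1.08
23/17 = 1.35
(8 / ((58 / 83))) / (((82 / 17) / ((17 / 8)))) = 23987 / 4756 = 5.04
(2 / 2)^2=1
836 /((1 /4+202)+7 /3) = 10032 /2455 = 4.09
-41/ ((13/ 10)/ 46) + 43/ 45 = -848141/ 585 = -1449.81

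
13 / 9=1.44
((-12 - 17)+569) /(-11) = -540 /11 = -49.09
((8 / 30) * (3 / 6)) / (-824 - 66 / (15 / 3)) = -1 / 6279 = -0.00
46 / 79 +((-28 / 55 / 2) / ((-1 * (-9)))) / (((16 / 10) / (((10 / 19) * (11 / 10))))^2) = 0.58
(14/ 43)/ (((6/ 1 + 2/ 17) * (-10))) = -119/ 22360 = -0.01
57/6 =19/2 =9.50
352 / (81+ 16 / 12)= 1056 / 247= 4.28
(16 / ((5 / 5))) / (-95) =-16 / 95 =-0.17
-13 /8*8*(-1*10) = 130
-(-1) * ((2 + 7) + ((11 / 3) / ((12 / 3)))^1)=119 / 12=9.92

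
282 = 282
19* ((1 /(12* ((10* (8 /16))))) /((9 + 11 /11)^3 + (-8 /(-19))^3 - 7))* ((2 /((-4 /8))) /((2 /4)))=-260642 /102172485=-0.00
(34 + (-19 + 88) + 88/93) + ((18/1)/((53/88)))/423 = 24096865/231663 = 104.02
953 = 953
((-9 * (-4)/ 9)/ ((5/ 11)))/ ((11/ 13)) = 52/ 5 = 10.40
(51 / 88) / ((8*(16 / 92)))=1173 / 2816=0.42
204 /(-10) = -102 /5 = -20.40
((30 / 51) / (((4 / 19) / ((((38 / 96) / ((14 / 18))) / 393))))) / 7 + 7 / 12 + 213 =213.58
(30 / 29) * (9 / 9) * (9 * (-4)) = -1080 / 29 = -37.24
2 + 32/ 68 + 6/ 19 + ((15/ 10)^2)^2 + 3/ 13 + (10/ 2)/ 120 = 1636867/ 201552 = 8.12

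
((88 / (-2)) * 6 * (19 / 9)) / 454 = -836 / 681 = -1.23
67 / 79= 0.85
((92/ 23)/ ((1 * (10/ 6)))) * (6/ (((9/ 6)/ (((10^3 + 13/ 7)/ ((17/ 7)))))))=3960.28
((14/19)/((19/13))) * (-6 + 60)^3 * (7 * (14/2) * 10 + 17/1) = 14529833136/361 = 40248845.25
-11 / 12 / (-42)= 11 / 504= 0.02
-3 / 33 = -1 / 11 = -0.09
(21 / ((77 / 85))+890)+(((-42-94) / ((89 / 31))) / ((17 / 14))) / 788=176109437 / 192863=913.13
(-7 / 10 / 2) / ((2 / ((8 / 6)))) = -7 / 30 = -0.23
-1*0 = 0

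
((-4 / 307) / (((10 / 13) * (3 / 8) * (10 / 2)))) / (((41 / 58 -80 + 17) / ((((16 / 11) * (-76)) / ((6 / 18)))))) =-0.05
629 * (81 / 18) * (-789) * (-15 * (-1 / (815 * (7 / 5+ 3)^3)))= -1674948375 / 3471248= -482.52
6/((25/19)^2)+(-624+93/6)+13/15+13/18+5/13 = -44098828/73125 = -603.06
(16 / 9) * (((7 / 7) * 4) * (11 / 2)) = 352 / 9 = 39.11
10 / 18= 5 / 9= 0.56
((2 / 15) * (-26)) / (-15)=0.23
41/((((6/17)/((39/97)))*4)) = 9061/776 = 11.68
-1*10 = -10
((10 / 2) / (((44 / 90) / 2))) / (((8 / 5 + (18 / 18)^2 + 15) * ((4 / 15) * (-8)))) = -16875 / 30976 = -0.54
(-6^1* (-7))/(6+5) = 42/11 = 3.82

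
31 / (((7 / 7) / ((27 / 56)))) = 837 / 56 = 14.95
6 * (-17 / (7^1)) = -102 / 7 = -14.57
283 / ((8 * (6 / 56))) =330.17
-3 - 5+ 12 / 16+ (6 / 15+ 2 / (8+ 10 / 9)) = -5437 / 820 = -6.63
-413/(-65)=6.35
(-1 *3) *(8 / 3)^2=-64 / 3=-21.33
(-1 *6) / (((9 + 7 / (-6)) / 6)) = -216 / 47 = -4.60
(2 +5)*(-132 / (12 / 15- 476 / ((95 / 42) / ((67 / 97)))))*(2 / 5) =851466 / 333023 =2.56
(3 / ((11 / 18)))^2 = 2916 / 121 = 24.10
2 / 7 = 0.29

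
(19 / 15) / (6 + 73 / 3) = 19 / 455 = 0.04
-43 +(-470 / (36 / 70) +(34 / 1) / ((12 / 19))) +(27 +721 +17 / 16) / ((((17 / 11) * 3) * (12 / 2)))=-252325 / 288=-876.13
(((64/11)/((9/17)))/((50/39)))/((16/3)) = 442/275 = 1.61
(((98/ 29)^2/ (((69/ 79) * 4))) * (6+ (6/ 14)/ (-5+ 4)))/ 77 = 50323/ 212773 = 0.24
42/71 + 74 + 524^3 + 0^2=10215330800/71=143877898.59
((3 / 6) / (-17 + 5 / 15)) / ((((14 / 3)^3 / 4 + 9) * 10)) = -81 / 929000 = -0.00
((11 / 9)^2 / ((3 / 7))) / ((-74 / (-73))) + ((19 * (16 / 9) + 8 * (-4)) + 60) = 1172719 / 17982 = 65.22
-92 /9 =-10.22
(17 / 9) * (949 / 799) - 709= -298958 / 423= -706.76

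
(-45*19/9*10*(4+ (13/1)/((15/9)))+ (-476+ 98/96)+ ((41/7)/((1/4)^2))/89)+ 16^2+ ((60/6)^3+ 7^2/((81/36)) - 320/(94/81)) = -45039817709/4216464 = -10681.89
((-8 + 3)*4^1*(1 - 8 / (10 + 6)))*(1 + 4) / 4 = -25 / 2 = -12.50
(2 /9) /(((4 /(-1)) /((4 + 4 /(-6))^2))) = -50 /81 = -0.62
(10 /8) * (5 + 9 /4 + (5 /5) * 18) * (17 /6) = 8585 /96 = 89.43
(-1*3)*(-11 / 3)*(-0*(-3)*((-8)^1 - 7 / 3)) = 0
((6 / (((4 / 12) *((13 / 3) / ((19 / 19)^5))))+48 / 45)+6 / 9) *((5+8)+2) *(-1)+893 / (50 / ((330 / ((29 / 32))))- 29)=-119.25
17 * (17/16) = 289/16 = 18.06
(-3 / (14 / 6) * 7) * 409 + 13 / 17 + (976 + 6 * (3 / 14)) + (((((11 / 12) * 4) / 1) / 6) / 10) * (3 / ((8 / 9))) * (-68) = -12932799 / 4760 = -2716.97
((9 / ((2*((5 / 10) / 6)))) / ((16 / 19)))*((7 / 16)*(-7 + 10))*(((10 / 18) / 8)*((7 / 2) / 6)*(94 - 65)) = 404985 / 4096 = 98.87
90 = 90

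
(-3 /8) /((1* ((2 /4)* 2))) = -3 /8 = -0.38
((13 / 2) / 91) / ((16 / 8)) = 1 / 28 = 0.04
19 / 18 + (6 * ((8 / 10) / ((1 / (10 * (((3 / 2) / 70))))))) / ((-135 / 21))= 403 / 450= 0.90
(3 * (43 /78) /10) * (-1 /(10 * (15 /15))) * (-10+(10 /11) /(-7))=129 /770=0.17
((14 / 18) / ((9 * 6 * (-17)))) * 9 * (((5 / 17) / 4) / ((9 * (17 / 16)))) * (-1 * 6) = 0.00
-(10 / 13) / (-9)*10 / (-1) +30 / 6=485 / 117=4.15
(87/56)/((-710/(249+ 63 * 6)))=-54549/39760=-1.37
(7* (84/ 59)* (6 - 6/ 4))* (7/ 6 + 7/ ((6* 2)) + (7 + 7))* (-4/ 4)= -83349/ 118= -706.35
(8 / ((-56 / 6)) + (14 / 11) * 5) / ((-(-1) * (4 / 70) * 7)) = 13.77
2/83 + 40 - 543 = -41747/83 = -502.98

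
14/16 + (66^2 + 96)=35623/8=4452.88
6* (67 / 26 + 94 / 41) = 15573 / 533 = 29.22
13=13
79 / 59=1.34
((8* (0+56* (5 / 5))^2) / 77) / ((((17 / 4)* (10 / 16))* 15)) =114688 / 14025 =8.18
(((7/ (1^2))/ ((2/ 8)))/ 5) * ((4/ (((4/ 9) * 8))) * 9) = 567/ 10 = 56.70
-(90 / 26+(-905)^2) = -10647370 / 13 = -819028.46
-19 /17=-1.12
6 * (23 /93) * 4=5.94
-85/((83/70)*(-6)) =2975/249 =11.95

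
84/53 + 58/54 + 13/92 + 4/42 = 2668409/921564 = 2.90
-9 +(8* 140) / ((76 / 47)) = 12989 / 19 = 683.63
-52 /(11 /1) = -52 /11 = -4.73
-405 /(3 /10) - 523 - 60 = -1933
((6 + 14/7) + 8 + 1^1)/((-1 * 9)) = -17/9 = -1.89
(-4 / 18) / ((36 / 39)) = -13 / 54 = -0.24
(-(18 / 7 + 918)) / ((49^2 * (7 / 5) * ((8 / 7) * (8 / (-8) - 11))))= 2685 / 134456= 0.02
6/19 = 0.32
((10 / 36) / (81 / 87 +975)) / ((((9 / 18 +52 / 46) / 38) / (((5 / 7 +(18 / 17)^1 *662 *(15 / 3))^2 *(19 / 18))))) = 8379866815491335 / 97390663146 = 86043.84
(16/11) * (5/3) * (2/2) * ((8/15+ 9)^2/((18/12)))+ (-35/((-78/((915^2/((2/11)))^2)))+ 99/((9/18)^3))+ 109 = 400748180733964997/42120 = 9514439238698.12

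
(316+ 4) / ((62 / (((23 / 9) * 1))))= 3680 / 279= 13.19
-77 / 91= -11 / 13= -0.85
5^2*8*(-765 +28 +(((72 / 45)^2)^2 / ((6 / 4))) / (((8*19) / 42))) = -69900312 / 475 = -147158.55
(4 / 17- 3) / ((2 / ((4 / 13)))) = -94 / 221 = -0.43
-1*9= -9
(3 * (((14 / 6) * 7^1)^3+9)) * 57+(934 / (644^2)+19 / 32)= 1857975630557 / 2488416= 746649.93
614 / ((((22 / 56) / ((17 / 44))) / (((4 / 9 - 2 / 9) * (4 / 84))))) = 20876 / 3267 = 6.39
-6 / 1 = -6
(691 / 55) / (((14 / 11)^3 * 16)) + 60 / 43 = 16766473 / 9439360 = 1.78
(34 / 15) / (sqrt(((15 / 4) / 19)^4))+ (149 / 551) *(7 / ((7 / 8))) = 112230584 / 1859625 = 60.35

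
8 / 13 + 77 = 1009 / 13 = 77.62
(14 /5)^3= 2744 /125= 21.95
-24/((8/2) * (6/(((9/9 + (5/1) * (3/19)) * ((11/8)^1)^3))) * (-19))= 22627/92416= 0.24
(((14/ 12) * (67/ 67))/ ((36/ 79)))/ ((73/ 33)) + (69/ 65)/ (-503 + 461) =2707321/ 2391480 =1.13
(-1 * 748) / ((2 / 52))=-19448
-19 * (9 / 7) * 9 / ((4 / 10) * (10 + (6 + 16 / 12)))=-23085 / 728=-31.71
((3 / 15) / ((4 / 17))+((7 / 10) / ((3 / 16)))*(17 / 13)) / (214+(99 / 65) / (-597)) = 889729 / 33216684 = 0.03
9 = 9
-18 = -18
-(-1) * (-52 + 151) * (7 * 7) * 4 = 19404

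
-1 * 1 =-1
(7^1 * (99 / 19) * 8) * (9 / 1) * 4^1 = 199584 / 19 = 10504.42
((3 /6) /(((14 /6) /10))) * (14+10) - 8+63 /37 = 11689 /259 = 45.13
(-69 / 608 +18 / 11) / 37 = 10185 / 247456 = 0.04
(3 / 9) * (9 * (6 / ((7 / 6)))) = 108 / 7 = 15.43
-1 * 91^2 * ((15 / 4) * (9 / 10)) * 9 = -2012283 / 8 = -251535.38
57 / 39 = 19 / 13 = 1.46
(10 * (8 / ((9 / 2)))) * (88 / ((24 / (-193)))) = -339680 / 27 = -12580.74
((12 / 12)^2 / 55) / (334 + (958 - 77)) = 1 / 66825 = 0.00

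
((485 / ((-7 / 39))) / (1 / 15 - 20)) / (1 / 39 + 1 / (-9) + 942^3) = 2553525 / 15745789677646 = 0.00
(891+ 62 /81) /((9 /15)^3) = 9029125 /2187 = 4128.54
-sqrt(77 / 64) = -sqrt(77) / 8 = -1.10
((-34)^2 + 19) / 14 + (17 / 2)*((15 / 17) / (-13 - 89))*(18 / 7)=9965 / 119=83.74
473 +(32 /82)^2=795369 /1681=473.15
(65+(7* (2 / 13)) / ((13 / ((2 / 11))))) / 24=120863 / 44616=2.71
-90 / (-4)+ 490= 1025 / 2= 512.50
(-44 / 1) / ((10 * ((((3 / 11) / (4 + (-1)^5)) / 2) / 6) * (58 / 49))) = -71148 / 145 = -490.68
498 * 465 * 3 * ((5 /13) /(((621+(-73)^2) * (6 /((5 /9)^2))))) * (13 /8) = 64325 /17136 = 3.75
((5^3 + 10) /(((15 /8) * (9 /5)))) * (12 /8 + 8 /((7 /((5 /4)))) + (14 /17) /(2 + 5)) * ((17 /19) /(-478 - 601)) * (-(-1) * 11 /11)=-14500 /143507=-0.10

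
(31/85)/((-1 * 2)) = -31/170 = -0.18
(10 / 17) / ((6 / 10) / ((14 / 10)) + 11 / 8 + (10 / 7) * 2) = 560 / 4437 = 0.13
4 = 4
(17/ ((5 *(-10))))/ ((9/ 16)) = -136/ 225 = -0.60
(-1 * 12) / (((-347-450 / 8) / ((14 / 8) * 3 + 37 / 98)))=13236 / 79037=0.17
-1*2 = -2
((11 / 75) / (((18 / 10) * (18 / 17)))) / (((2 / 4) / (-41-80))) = -22627 / 1215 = -18.62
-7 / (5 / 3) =-21 / 5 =-4.20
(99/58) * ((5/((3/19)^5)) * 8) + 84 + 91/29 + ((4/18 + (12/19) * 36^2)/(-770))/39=51808705775768/74459385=695798.20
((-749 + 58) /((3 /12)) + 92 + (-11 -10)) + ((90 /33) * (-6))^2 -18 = -295631 /121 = -2443.23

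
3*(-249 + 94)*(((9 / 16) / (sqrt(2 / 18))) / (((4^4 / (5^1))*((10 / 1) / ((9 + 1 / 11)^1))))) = -313875 / 22528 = -13.93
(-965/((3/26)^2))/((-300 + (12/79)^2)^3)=234579394577765/87361868827634544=0.00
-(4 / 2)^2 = -4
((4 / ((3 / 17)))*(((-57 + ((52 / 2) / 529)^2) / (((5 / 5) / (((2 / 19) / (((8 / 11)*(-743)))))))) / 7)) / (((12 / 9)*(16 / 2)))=2982698807 / 884915448928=0.00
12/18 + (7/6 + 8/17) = 235/102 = 2.30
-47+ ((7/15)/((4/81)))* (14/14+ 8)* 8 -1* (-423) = 5282/5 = 1056.40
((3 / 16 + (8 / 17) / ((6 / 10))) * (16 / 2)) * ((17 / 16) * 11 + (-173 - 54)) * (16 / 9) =-2731885 / 918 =-2975.91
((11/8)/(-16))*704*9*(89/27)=-10769/6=-1794.83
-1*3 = -3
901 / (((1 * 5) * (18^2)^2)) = 0.00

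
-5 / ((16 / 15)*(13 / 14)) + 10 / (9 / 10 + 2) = -4825 / 3016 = -1.60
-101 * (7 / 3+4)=-1919 / 3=-639.67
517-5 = 512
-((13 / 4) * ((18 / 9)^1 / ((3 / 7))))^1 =-91 / 6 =-15.17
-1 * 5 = -5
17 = 17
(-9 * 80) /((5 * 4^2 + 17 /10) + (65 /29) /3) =-8.73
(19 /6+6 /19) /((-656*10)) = -397 /747840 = -0.00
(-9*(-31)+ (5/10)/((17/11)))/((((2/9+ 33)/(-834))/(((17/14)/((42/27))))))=-320780169/58604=-5473.69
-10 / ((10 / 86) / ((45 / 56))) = -69.11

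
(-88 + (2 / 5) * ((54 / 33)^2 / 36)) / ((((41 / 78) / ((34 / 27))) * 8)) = -5881031 / 223245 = -26.34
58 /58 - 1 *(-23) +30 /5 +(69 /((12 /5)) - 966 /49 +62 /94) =52239 /1316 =39.70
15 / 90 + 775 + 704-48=8587 / 6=1431.17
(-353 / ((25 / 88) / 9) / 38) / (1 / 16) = -2236608 / 475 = -4708.65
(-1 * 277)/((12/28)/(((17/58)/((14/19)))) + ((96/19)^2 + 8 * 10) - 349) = 1699949/1487569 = 1.14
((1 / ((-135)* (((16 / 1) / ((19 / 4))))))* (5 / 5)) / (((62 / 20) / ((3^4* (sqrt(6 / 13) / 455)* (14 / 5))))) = -57* sqrt(78) / 2095600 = -0.00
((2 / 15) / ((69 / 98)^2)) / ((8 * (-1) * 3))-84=-84.01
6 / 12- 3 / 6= 0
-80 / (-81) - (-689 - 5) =56294 / 81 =694.99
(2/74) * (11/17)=0.02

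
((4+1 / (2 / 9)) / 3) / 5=17 / 30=0.57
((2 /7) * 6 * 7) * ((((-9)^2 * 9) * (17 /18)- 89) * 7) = 50358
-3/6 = -1/2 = -0.50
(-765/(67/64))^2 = 2397081600/4489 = 533990.11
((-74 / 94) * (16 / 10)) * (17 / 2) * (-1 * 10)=5032 / 47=107.06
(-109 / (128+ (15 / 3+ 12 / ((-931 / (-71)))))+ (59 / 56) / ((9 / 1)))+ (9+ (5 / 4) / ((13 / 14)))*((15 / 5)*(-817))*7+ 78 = -144938705275183 / 816870600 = -177431.66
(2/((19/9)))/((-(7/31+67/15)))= -0.20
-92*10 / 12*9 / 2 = -345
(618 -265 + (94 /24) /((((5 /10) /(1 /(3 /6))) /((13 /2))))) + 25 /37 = 101123 /222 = 455.51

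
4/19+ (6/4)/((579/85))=3159/7334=0.43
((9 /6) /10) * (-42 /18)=-7 /20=-0.35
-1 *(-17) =17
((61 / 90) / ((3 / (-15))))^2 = 3721 / 324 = 11.48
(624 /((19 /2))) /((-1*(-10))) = 6.57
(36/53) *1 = 36/53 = 0.68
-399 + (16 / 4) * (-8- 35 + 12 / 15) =-2839 / 5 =-567.80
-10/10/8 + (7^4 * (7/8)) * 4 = 67227/8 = 8403.38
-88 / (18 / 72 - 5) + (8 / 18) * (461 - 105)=30224 / 171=176.75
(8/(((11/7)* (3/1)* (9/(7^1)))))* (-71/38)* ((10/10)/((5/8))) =-111328/28215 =-3.95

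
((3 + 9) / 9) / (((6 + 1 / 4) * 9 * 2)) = 8 / 675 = 0.01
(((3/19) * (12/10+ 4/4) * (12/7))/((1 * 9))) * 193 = 8492/665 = 12.77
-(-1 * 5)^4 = -625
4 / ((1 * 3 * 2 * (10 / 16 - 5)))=-16 / 105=-0.15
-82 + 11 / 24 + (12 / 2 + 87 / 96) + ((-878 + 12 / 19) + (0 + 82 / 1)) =-1586887 / 1824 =-870.00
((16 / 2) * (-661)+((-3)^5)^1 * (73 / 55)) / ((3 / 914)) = -1709340.64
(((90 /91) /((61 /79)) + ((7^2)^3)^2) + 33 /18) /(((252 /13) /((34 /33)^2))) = 133228396458245603 /175771134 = 757965164.28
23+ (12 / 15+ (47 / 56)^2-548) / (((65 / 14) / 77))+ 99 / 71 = -6674416031 / 738400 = -9039.02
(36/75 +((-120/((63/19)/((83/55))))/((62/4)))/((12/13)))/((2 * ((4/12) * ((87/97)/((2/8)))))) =-21731686/15575175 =-1.40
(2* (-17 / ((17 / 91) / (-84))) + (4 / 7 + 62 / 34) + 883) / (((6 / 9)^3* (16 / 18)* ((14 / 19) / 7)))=4443017589 / 7616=583379.41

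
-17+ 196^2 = 38399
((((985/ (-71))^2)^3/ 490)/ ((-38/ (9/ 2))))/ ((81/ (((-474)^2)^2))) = -128064349812969426906506250/ 119261364330451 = -1073812550543.42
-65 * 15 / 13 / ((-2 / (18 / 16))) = 675 / 16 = 42.19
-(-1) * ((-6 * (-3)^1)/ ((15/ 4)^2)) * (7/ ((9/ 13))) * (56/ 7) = 23296/ 225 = 103.54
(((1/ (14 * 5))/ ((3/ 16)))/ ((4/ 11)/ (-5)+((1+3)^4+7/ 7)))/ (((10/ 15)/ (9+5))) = 88/ 14131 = 0.01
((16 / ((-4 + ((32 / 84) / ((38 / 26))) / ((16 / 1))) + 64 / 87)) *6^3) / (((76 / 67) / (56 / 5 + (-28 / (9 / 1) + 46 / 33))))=-36773622144 / 4134185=-8895.01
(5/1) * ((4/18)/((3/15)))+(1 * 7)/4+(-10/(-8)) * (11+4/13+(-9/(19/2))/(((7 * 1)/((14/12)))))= 188891/8892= 21.24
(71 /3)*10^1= 710 /3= 236.67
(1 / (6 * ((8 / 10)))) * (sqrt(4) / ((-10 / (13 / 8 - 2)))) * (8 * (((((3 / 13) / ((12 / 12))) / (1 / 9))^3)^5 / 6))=984770902183611232881 / 818974288225452112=1202.44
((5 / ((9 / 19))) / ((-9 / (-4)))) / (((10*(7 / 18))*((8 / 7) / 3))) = 19 / 6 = 3.17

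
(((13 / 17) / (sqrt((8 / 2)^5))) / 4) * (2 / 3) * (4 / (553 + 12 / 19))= 247 / 8583504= 0.00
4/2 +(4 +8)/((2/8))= 50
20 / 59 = 0.34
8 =8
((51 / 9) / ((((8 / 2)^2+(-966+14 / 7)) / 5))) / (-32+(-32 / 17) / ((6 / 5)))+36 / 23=58460371 / 37328448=1.57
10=10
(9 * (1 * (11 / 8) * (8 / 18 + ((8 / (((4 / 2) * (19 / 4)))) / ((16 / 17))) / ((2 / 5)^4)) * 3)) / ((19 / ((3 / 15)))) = 3195753 / 231040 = 13.83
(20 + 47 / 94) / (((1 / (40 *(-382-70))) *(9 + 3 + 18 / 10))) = -1853200 / 69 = -26857.97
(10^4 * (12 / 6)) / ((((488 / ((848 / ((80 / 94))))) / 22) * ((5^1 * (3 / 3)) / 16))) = 175366400 / 61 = 2874859.02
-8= -8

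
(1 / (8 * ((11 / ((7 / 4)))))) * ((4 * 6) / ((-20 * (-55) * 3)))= 7 / 48400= 0.00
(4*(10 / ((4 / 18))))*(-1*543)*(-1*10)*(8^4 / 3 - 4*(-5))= 1354024800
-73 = -73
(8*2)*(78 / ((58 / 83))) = 51792 / 29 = 1785.93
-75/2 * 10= -375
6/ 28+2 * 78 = 2187/ 14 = 156.21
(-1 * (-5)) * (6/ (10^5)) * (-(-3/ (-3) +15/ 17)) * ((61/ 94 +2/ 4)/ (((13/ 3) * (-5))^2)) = -2916/ 2109859375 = -0.00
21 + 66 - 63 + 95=119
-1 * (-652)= 652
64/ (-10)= -32/ 5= -6.40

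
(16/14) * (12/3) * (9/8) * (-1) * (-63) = 324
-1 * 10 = -10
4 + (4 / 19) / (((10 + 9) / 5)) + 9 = 4713 / 361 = 13.06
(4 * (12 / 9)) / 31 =16 / 93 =0.17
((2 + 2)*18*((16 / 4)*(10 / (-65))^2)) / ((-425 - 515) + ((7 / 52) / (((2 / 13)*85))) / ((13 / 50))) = -8704 / 1200225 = -0.01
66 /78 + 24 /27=203 /117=1.74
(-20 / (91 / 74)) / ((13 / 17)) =-25160 / 1183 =-21.27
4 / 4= 1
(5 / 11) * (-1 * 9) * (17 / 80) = -153 / 176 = -0.87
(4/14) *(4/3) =8/21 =0.38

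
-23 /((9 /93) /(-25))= 17825 /3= 5941.67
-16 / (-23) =16 / 23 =0.70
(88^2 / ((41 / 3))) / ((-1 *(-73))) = 23232 / 2993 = 7.76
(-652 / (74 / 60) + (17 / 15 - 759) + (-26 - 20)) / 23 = -739546 / 12765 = -57.94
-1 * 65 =-65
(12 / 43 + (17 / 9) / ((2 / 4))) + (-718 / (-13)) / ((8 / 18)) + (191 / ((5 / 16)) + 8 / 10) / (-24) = 517318 / 5031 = 102.83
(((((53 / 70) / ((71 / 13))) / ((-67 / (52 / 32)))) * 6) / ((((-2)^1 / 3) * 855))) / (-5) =-8957 / 1265362000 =-0.00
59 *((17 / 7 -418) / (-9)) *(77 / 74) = 1887941 / 666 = 2834.75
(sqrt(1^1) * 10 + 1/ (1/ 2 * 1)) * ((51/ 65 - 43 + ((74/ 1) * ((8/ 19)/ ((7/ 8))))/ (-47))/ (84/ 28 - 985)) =0.53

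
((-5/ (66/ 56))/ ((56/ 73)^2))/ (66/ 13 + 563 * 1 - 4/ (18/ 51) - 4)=-346385/ 26558224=-0.01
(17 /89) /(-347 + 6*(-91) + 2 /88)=-748 /3496899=-0.00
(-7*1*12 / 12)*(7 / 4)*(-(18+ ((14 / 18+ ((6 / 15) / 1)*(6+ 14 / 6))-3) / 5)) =2009 / 9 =223.22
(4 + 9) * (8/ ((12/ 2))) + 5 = 67/ 3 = 22.33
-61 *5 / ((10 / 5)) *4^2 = -2440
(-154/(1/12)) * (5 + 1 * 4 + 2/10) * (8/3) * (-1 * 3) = 680064/5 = 136012.80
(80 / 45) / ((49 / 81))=144 / 49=2.94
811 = 811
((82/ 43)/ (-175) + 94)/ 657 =235756/ 1647975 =0.14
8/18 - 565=-5081/9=-564.56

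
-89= -89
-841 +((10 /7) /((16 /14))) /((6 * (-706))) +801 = -677765 /16944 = -40.00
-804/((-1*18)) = 134/3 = 44.67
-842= -842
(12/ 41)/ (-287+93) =-6/ 3977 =-0.00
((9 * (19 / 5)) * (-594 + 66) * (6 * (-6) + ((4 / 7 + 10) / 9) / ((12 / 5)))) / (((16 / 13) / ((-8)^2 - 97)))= -17193137.19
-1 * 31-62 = -93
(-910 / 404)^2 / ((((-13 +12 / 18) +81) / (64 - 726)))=-205575825 / 4202812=-48.91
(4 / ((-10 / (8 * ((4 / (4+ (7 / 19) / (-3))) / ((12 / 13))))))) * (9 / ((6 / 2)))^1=-912 / 85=-10.73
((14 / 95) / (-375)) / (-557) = 14 / 19843125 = 0.00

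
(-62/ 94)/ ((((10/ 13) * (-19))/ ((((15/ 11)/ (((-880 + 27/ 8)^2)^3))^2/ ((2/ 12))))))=3738683131822080/ 1529265517499745619300333150234852127988339954163493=0.00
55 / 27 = 2.04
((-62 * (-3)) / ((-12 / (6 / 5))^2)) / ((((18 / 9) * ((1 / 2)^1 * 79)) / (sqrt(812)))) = 93 * sqrt(203) / 1975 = 0.67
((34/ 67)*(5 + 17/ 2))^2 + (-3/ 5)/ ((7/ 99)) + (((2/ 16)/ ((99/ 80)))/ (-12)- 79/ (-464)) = 38.61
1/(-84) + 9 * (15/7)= 1619/84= 19.27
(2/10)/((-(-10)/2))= 1/25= 0.04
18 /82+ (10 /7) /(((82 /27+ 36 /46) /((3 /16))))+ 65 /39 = 1.96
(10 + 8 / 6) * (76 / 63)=2584 / 189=13.67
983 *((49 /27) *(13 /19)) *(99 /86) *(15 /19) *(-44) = -757666910 /15523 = -48809.31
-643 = -643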